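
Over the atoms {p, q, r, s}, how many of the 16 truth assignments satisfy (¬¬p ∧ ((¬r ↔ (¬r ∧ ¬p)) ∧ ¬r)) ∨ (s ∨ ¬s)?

Initial set: {((¬¬p ∧ ((¬r ↔ (¬r ∧ ¬p)) ∧ ¬r)) ∨ (s ∨ ¬s))}.
((¬¬p ∧ ((¬r ↔ (¬r ∧ ¬p)) ∧ ¬r)) ∨ (s ∨ ¬s)): β-rule — branch into (¬¬p ∧ ((¬r ↔ (¬r ∧ ¬p)) ∧ ¬r))  //  (s ∨ ¬s).
  branch 1 (add (¬¬p ∧ ((¬r ↔ (¬r ∧ ¬p)) ∧ ¬r))):
    (¬¬p ∧ ((¬r ↔ (¬r ∧ ¬p)) ∧ ¬r)): α-rule — add ¬¬p, ((¬r ↔ (¬r ∧ ¬p)) ∧ ¬r).
    ¬¬p: drop double negation, giving p.
    ((¬r ↔ (¬r ∧ ¬p)) ∧ ¬r): α-rule — add (¬r ↔ (¬r ∧ ¬p)), ¬r.
    (¬r ↔ (¬r ∧ ¬p)): β-rule — branch into ¬r, (¬r ∧ ¬p)  //  ¬¬r, ¬(¬r ∧ ¬p).
      branch 1.1 (add ¬r, (¬r ∧ ¬p)):
        (¬r ∧ ¬p): α-rule — add ¬r, ¬p.
        × closes — contains both p and ¬p.
      branch 1.2 (add ¬¬r, ¬(¬r ∧ ¬p)):
        × closes — contains both r and ¬r.
  branch 2 (add (s ∨ ¬s)):
    (s ∨ ¬s): β-rule — branch into s  //  ¬s.
      branch 2.1 (add s):
        ○ open, literals {s=T}.
      branch 2.2 (add ¬s):
        ○ open, literals {s=F}.
2 branches closed, 2 open.
Each open branch fixes some atoms; the unmentioned ones are free. Counting distinct full assignments: branch {s=T} (p, q, r) contributes 8 new; branch {s=F} (p, q, r) contributes 8 new. Total: 16.

16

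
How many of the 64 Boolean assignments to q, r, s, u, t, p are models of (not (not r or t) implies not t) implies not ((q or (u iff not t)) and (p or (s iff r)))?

28

Initial set: {((not (not r or t) implies not t) implies not ((q or (u iff not t)) and (p or (s iff r))))}.
((not (not r or t) implies not t) implies not ((q or (u iff not t)) and (p or (s iff r)))): β-rule — branch into not (not (not r or t) implies not t)  //  not ((q or (u iff not t)) and (p or (s iff r))).
  branch 1 (add not (not (not r or t) implies not t)):
    not (not (not r or t) implies not t): α-rule — add not (not r or t), not not t.
    not (not r or t): α-rule — add not not r, not t.
    × closes — contains both t and not t.
  branch 2 (add not ((q or (u iff not t)) and (p or (s iff r)))):
    not ((q or (u iff not t)) and (p or (s iff r))): β-rule — branch into not (q or (u iff not t))  //  not (p or (s iff r)).
      branch 2.1 (add not (q or (u iff not t))):
        not (q or (u iff not t)): α-rule — add not q, not (u iff not t).
        not (u iff not t): β-rule — branch into u, not not t  //  not u, not t.
          branch 2.1.1 (add u, not not t):
            ○ open, literals {q=false, t=true, u=true}.
          branch 2.1.2 (add not u, not t):
            ○ open, literals {q=false, t=false, u=false}.
      branch 2.2 (add not (p or (s iff r))):
        not (p or (s iff r)): α-rule — add not p, not (s iff r).
        not (s iff r): β-rule — branch into s, not r  //  not s, r.
          branch 2.2.1 (add s, not r):
            ○ open, literals {p=false, r=false, s=true}.
          branch 2.2.2 (add not s, r):
            ○ open, literals {p=false, r=true, s=false}.
1 branch closed, 4 open.
Each open branch fixes some atoms; the unmentioned ones are free. Counting distinct full assignments: branch {q=false, t=true, u=true} (r, s, p) contributes 8 new; branch {q=false, t=false, u=false} (r, s, p) contributes 8 new; branch {p=false, r=false, s=true} (q, u, t) contributes 6 new; branch {p=false, r=true, s=false} (q, u, t) contributes 6 new. Total: 28.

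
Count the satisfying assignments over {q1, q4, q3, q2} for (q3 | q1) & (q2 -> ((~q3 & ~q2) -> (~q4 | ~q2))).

12

Initial set: {((q3 | q1) & (q2 -> ((~q3 & ~q2) -> (~q4 | ~q2))))}.
((q3 | q1) & (q2 -> ((~q3 & ~q2) -> (~q4 | ~q2)))): α-rule — add (q3 | q1), (q2 -> ((~q3 & ~q2) -> (~q4 | ~q2))).
(q3 | q1): β-rule — branch into q3  //  q1.
  branch 1 (add q3):
    (q2 -> ((~q3 & ~q2) -> (~q4 | ~q2))): β-rule — branch into ~q2  //  ((~q3 & ~q2) -> (~q4 | ~q2)).
      branch 1.1 (add ~q2):
        ○ open, literals {q2=F, q3=T}.
      branch 1.2 (add ((~q3 & ~q2) -> (~q4 | ~q2))):
        ((~q3 & ~q2) -> (~q4 | ~q2)): β-rule — branch into ~(~q3 & ~q2)  //  (~q4 | ~q2).
          branch 1.2.1 (add ~(~q3 & ~q2)):
            ~(~q3 & ~q2): β-rule — branch into ~~q3  //  ~~q2.
              branch 1.2.1.1 (add ~~q3):
                ○ open, literals {q3=T}.
              branch 1.2.1.2 (add ~~q2):
                ○ open, literals {q2=T, q3=T}.
          branch 1.2.2 (add (~q4 | ~q2)):
            (~q4 | ~q2): β-rule — branch into ~q4  //  ~q2.
              branch 1.2.2.1 (add ~q4):
                ○ open, literals {q3=T, q4=F}.
              branch 1.2.2.2 (add ~q2):
                ○ open, literals {q2=F, q3=T}.
  branch 2 (add q1):
    (q2 -> ((~q3 & ~q2) -> (~q4 | ~q2))): β-rule — branch into ~q2  //  ((~q3 & ~q2) -> (~q4 | ~q2)).
      branch 2.1 (add ~q2):
        ○ open, literals {q1=T, q2=F}.
      branch 2.2 (add ((~q3 & ~q2) -> (~q4 | ~q2))):
        ((~q3 & ~q2) -> (~q4 | ~q2)): β-rule — branch into ~(~q3 & ~q2)  //  (~q4 | ~q2).
          branch 2.2.1 (add ~(~q3 & ~q2)):
            ~(~q3 & ~q2): β-rule — branch into ~~q3  //  ~~q2.
              branch 2.2.1.1 (add ~~q3):
                ○ open, literals {q1=T, q3=T}.
              branch 2.2.1.2 (add ~~q2):
                ○ open, literals {q1=T, q2=T}.
          branch 2.2.2 (add (~q4 | ~q2)):
            (~q4 | ~q2): β-rule — branch into ~q4  //  ~q2.
              branch 2.2.2.1 (add ~q4):
                ○ open, literals {q1=T, q4=F}.
              branch 2.2.2.2 (add ~q2):
                ○ open, literals {q1=T, q2=F}.
0 branches closed, 10 open.
Each open branch fixes some atoms; the unmentioned ones are free. Counting distinct full assignments: branch {q2=F, q3=T} (q1, q4) contributes 4 new; branch {q3=T} (q1, q4, q2) contributes 4 new; branch {q2=T, q3=T} (q1, q4) contributes 0 new; branch {q3=T, q4=F} (q1, q2) contributes 0 new; branch {q2=F, q3=T} (q1, q4) contributes 0 new; branch {q1=T, q2=F} (q4, q3) contributes 2 new; branch {q1=T, q3=T} (q4, q2) contributes 0 new; branch {q1=T, q2=T} (q4, q3) contributes 2 new; branch {q1=T, q4=F} (q3, q2) contributes 0 new; branch {q1=T, q2=F} (q4, q3) contributes 0 new. Total: 12.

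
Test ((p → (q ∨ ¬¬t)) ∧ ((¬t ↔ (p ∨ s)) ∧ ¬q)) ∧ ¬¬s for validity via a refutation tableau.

Not valid

Assume the negation and expand:
Initial set: {F (((p → (q ∨ ¬¬t)) ∧ ((¬t ↔ (p ∨ s)) ∧ ¬q)) ∧ ¬¬s)}.
F (((p → (q ∨ ¬¬t)) ∧ ((¬t ↔ (p ∨ s)) ∧ ¬q)) ∧ ¬¬s): β-rule — branch into F ((p → (q ∨ ¬¬t)) ∧ ((¬t ↔ (p ∨ s)) ∧ ¬q))  //  F ¬¬s.
  branch 1 (add F ((p → (q ∨ ¬¬t)) ∧ ((¬t ↔ (p ∨ s)) ∧ ¬q))):
    F ((p → (q ∨ ¬¬t)) ∧ ((¬t ↔ (p ∨ s)) ∧ ¬q)): β-rule — branch into F (p → (q ∨ ¬¬t))  //  F ((¬t ↔ (p ∨ s)) ∧ ¬q).
      branch 1.1 (add F (p → (q ∨ ¬¬t))):
        F (p → (q ∨ ¬¬t)): α-rule — add T p, F (q ∨ ¬¬t).
        F (q ∨ ¬¬t): α-rule — add F q, F ¬¬t.
        F ¬¬t: drop double negation, giving F t.
        ○ open, literals {p=T, q=F, t=F}.
      branch 1.2 (add F ((¬t ↔ (p ∨ s)) ∧ ¬q)):
        F ((¬t ↔ (p ∨ s)) ∧ ¬q): β-rule — branch into F (¬t ↔ (p ∨ s))  //  F ¬q.
          branch 1.2.1 (add F (¬t ↔ (p ∨ s))):
            F (¬t ↔ (p ∨ s)): β-rule — branch into T ¬t, F (p ∨ s)  //  F ¬t, T (p ∨ s).
              branch 1.2.1.1 (add T ¬t, F (p ∨ s)):
                F (p ∨ s): α-rule — add F p, F s.
                ○ open, literals {p=F, s=F, t=F}.
              branch 1.2.1.2 (add F ¬t, T (p ∨ s)):
                T (p ∨ s): β-rule — branch into T p  //  T s.
                  branch 1.2.1.2.1 (add T p):
                    ○ open, literals {p=T, t=T}.
                  branch 1.2.1.2.2 (add T s):
                    ○ open, literals {s=T, t=T}.
          branch 1.2.2 (add F ¬q):
            ○ open, literals {q=T}.
  branch 2 (add F ¬¬s):
    F ¬¬s: drop double negation, giving F s.
    ○ open, literals {s=F}.
0 branches closed, 6 open.
An open branch gives a countermodel: p=T, q=F, t=F (unmentioned atoms arbitrary); under it the original formula is false.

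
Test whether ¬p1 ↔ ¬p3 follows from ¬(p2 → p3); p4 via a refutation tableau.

No

Initial set: {T ¬(p2 → p3); T p4; F (¬p1 ↔ ¬p3)}.
T ¬(p2 → p3): α-rule — add T p2, F p3.
F (¬p1 ↔ ¬p3): β-rule — branch into T ¬p1, F ¬p3  //  F ¬p1, T ¬p3.
  branch 1 (add T ¬p1, F ¬p3):
    × closes — contains both p3 and ¬p3.
  branch 2 (add F ¬p1, T ¬p3):
    ○ open, literals {p1=true, p2=true, p3=false, p4=true}.
1 branch closed, 1 open.
An open branch gives a countermodel: p1=true, p2=true, p3=false, p4=true (unmentioned atoms arbitrary); the premises hold there but the conclusion fails.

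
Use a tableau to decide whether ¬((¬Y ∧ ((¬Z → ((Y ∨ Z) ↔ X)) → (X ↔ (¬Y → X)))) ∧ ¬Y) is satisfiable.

Initial set: {T ¬((¬Y ∧ ((¬Z → ((Y ∨ Z) ↔ X)) → (X ↔ (¬Y → X)))) ∧ ¬Y)}.
T ¬((¬Y ∧ ((¬Z → ((Y ∨ Z) ↔ X)) → (X ↔ (¬Y → X)))) ∧ ¬Y): β-rule — branch into F (¬Y ∧ ((¬Z → ((Y ∨ Z) ↔ X)) → (X ↔ (¬Y → X))))  //  F ¬Y.
  branch 1 (add F (¬Y ∧ ((¬Z → ((Y ∨ Z) ↔ X)) → (X ↔ (¬Y → X))))):
    F (¬Y ∧ ((¬Z → ((Y ∨ Z) ↔ X)) → (X ↔ (¬Y → X)))): β-rule — branch into F ¬Y  //  F ((¬Z → ((Y ∨ Z) ↔ X)) → (X ↔ (¬Y → X))).
      branch 1.1 (add F ¬Y):
        ○ open, literals {Y=T}.
      branch 1.2 (add F ((¬Z → ((Y ∨ Z) ↔ X)) → (X ↔ (¬Y → X)))):
        F ((¬Z → ((Y ∨ Z) ↔ X)) → (X ↔ (¬Y → X))): α-rule — add T (¬Z → ((Y ∨ Z) ↔ X)), F (X ↔ (¬Y → X)).
        T (¬Z → ((Y ∨ Z) ↔ X)): β-rule — branch into F ¬Z  //  T ((Y ∨ Z) ↔ X).
          branch 1.2.1 (add F ¬Z):
            F (X ↔ (¬Y → X)): β-rule — branch into T X, F (¬Y → X)  //  F X, T (¬Y → X).
              branch 1.2.1.1 (add T X, F (¬Y → X)):
                F (¬Y → X): α-rule — add T ¬Y, F X.
                × closes — contains both X and ¬X.
              branch 1.2.1.2 (add F X, T (¬Y → X)):
                T (¬Y → X): β-rule — branch into F ¬Y  //  T X.
                  branch 1.2.1.2.1 (add F ¬Y):
                    ○ open, literals {X=F, Y=T, Z=T}.
                  branch 1.2.1.2.2 (add T X):
                    × closes — contains both X and ¬X.
          branch 1.2.2 (add T ((Y ∨ Z) ↔ X)):
            F (X ↔ (¬Y → X)): β-rule — branch into T X, F (¬Y → X)  //  F X, T (¬Y → X).
              branch 1.2.2.1 (add T X, F (¬Y → X)):
                F (¬Y → X): α-rule — add T ¬Y, F X.
                × closes — contains both X and ¬X.
              branch 1.2.2.2 (add F X, T (¬Y → X)):
                T ((Y ∨ Z) ↔ X): β-rule — branch into T (Y ∨ Z), T X  //  F (Y ∨ Z), F X.
                  branch 1.2.2.2.1 (add T (Y ∨ Z), T X):
                    × closes — contains both X and ¬X.
                  branch 1.2.2.2.2 (add F (Y ∨ Z), F X):
                    F (Y ∨ Z): α-rule — add F Y, F Z.
                    T (¬Y → X): β-rule — branch into F ¬Y  //  T X.
                      branch 1.2.2.2.2.1 (add F ¬Y):
                        × closes — contains both Y and ¬Y.
                      branch 1.2.2.2.2.2 (add T X):
                        × closes — contains both X and ¬X.
  branch 2 (add F ¬Y):
    ○ open, literals {Y=T}.
6 branches closed, 3 open.
An open branch gives a satisfying assignment: Y=T.

Satisfiable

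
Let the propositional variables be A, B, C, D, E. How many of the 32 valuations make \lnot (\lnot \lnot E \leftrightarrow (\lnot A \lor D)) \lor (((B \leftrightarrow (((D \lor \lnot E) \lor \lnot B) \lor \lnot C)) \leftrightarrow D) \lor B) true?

28

Initial set: {(\lnot (\lnot \lnot E \leftrightarrow (\lnot A \lor D)) \lor (((B \leftrightarrow (((D \lor \lnot E) \lor \lnot B) \lor \lnot C)) \leftrightarrow D) \lor B))}.
(\lnot (\lnot \lnot E \leftrightarrow (\lnot A \lor D)) \lor (((B \leftrightarrow (((D \lor \lnot E) \lor \lnot B) \lor \lnot C)) \leftrightarrow D) \lor B)): β-rule — branch into \lnot (\lnot \lnot E \leftrightarrow (\lnot A \lor D))  //  (((B \leftrightarrow (((D \lor \lnot E) \lor \lnot B) \lor \lnot C)) \leftrightarrow D) \lor B).
  branch 1 (add \lnot (\lnot \lnot E \leftrightarrow (\lnot A \lor D))):
    \lnot (\lnot \lnot E \leftrightarrow (\lnot A \lor D)): β-rule — branch into \lnot \lnot E, \lnot (\lnot A \lor D)  //  \lnot \lnot \lnot E, (\lnot A \lor D).
      branch 1.1 (add \lnot \lnot E, \lnot (\lnot A \lor D)):
        \lnot \lnot E: drop double negation, giving E.
        \lnot (\lnot A \lor D): α-rule — add \lnot \lnot A, \lnot D.
        ○ open, literals {A=true, D=false, E=true}.
      branch 1.2 (add \lnot \lnot \lnot E, (\lnot A \lor D)):
        \lnot \lnot \lnot E: drop double negation, giving \lnot E.
        (\lnot A \lor D): β-rule — branch into \lnot A  //  D.
          branch 1.2.1 (add \lnot A):
            ○ open, literals {A=false, E=false}.
          branch 1.2.2 (add D):
            ○ open, literals {D=true, E=false}.
  branch 2 (add (((B \leftrightarrow (((D \lor \lnot E) \lor \lnot B) \lor \lnot C)) \leftrightarrow D) \lor B)):
    (((B \leftrightarrow (((D \lor \lnot E) \lor \lnot B) \lor \lnot C)) \leftrightarrow D) \lor B): β-rule — branch into ((B \leftrightarrow (((D \lor \lnot E) \lor \lnot B) \lor \lnot C)) \leftrightarrow D)  //  B.
      branch 2.1 (add ((B \leftrightarrow (((D \lor \lnot E) \lor \lnot B) \lor \lnot C)) \leftrightarrow D)):
        ((B \leftrightarrow (((D \lor \lnot E) \lor \lnot B) \lor \lnot C)) \leftrightarrow D): β-rule — branch into (B \leftrightarrow (((D \lor \lnot E) \lor \lnot B) \lor \lnot C)), D  //  \lnot (B \leftrightarrow (((D \lor \lnot E) \lor \lnot B) \lor \lnot C)), \lnot D.
          branch 2.1.1 (add (B \leftrightarrow (((D \lor \lnot E) \lor \lnot B) \lor \lnot C)), D):
            (B \leftrightarrow (((D \lor \lnot E) \lor \lnot B) \lor \lnot C)): β-rule — branch into B, (((D \lor \lnot E) \lor \lnot B) \lor \lnot C)  //  \lnot B, \lnot (((D \lor \lnot E) \lor \lnot B) \lor \lnot C).
              branch 2.1.1.1 (add B, (((D \lor \lnot E) \lor \lnot B) \lor \lnot C)):
                (((D \lor \lnot E) \lor \lnot B) \lor \lnot C): β-rule — branch into ((D \lor \lnot E) \lor \lnot B)  //  \lnot C.
                  branch 2.1.1.1.1 (add ((D \lor \lnot E) \lor \lnot B)):
                    ((D \lor \lnot E) \lor \lnot B): β-rule — branch into (D \lor \lnot E)  //  \lnot B.
                      branch 2.1.1.1.1.1 (add (D \lor \lnot E)):
                        (D \lor \lnot E): β-rule — branch into D  //  \lnot E.
                          branch 2.1.1.1.1.1.1 (add D):
                            ○ open, literals {B=true, D=true}.
                          branch 2.1.1.1.1.1.2 (add \lnot E):
                            ○ open, literals {B=true, D=true, E=false}.
                      branch 2.1.1.1.1.2 (add \lnot B):
                        × closes — contains both B and \lnot B.
                  branch 2.1.1.1.2 (add \lnot C):
                    ○ open, literals {B=true, C=false, D=true}.
              branch 2.1.1.2 (add \lnot B, \lnot (((D \lor \lnot E) \lor \lnot B) \lor \lnot C)):
                \lnot (((D \lor \lnot E) \lor \lnot B) \lor \lnot C): α-rule — add \lnot ((D \lor \lnot E) \lor \lnot B), \lnot \lnot C.
                \lnot ((D \lor \lnot E) \lor \lnot B): α-rule — add \lnot (D \lor \lnot E), \lnot \lnot B.
                × closes — contains both B and \lnot B.
          branch 2.1.2 (add \lnot (B \leftrightarrow (((D \lor \lnot E) \lor \lnot B) \lor \lnot C)), \lnot D):
            \lnot (B \leftrightarrow (((D \lor \lnot E) \lor \lnot B) \lor \lnot C)): β-rule — branch into B, \lnot (((D \lor \lnot E) \lor \lnot B) \lor \lnot C)  //  \lnot B, (((D \lor \lnot E) \lor \lnot B) \lor \lnot C).
              branch 2.1.2.1 (add B, \lnot (((D \lor \lnot E) \lor \lnot B) \lor \lnot C)):
                \lnot (((D \lor \lnot E) \lor \lnot B) \lor \lnot C): α-rule — add \lnot ((D \lor \lnot E) \lor \lnot B), \lnot \lnot C.
                \lnot ((D \lor \lnot E) \lor \lnot B): α-rule — add \lnot (D \lor \lnot E), \lnot \lnot B.
                \lnot (D \lor \lnot E): α-rule — add \lnot D, \lnot \lnot E.
                ○ open, literals {B=true, C=true, D=false, E=true}.
              branch 2.1.2.2 (add \lnot B, (((D \lor \lnot E) \lor \lnot B) \lor \lnot C)):
                (((D \lor \lnot E) \lor \lnot B) \lor \lnot C): β-rule — branch into ((D \lor \lnot E) \lor \lnot B)  //  \lnot C.
                  branch 2.1.2.2.1 (add ((D \lor \lnot E) \lor \lnot B)):
                    ((D \lor \lnot E) \lor \lnot B): β-rule — branch into (D \lor \lnot E)  //  \lnot B.
                      branch 2.1.2.2.1.1 (add (D \lor \lnot E)):
                        (D \lor \lnot E): β-rule — branch into D  //  \lnot E.
                          branch 2.1.2.2.1.1.1 (add D):
                            × closes — contains both D and \lnot D.
                          branch 2.1.2.2.1.1.2 (add \lnot E):
                            ○ open, literals {B=false, D=false, E=false}.
                      branch 2.1.2.2.1.2 (add \lnot B):
                        ○ open, literals {B=false, D=false}.
                  branch 2.1.2.2.2 (add \lnot C):
                    ○ open, literals {B=false, C=false, D=false}.
      branch 2.2 (add B):
        ○ open, literals {B=true}.
3 branches closed, 11 open.
Each open branch fixes some atoms; the unmentioned ones are free. Counting distinct full assignments: branch {A=true, D=false, E=true} (B, C) contributes 4 new; branch {A=false, E=false} (B, C, D) contributes 8 new; branch {D=true, E=false} (A, B, C) contributes 4 new; branch {B=true, D=true} (A, C, E) contributes 4 new; branch {B=true, D=true, E=false} (A, C) contributes 0 new; branch {B=true, C=false, D=true} (A, E) contributes 0 new; branch {B=true, C=true, D=false, E=true} (A) contributes 1 new; branch {B=false, D=false, E=false} (A, C) contributes 2 new; branch {B=false, D=false} (A, C, E) contributes 2 new; branch {B=false, C=false, D=false} (A, E) contributes 0 new; branch {B=true} (A, C, D, E) contributes 3 new. Total: 28.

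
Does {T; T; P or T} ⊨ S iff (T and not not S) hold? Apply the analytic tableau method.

Yes

Initial set: {T; T; (P or T); not (S iff (T and not not S))}.
(P or T): β-rule — branch into P  //  T.
  branch 1 (add P):
    not (S iff (T and not not S)): β-rule — branch into S, not (T and not not S)  //  not S, (T and not not S).
      branch 1.1 (add S, not (T and not not S)):
        not (T and not not S): β-rule — branch into not T  //  not not not S.
          branch 1.1.1 (add not T):
            × closes — contains both T and not T.
          branch 1.1.2 (add not not not S):
            not not not S: drop double negation, giving not S.
            × closes — contains both S and not S.
      branch 1.2 (add not S, (T and not not S)):
        (T and not not S): α-rule — add T, not not S.
        not not S: drop double negation, giving S.
        × closes — contains both S and not S.
  branch 2 (add T):
    not (S iff (T and not not S)): β-rule — branch into S, not (T and not not S)  //  not S, (T and not not S).
      branch 2.1 (add S, not (T and not not S)):
        not (T and not not S): β-rule — branch into not T  //  not not not S.
          branch 2.1.1 (add not T):
            × closes — contains both T and not T.
          branch 2.1.2 (add not not not S):
            not not not S: drop double negation, giving not S.
            × closes — contains both S and not S.
      branch 2.2 (add not S, (T and not not S)):
        (T and not not S): α-rule — add T, not not S.
        not not S: drop double negation, giving S.
        × closes — contains both S and not S.
All 6 branches close.
Every branch closed, so the premises entail the conclusion.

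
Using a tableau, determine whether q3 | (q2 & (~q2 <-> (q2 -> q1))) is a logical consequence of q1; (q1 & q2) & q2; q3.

Initial set: {q1; ((q1 & q2) & q2); q3; ~(q3 | (q2 & (~q2 <-> (q2 -> q1))))}.
((q1 & q2) & q2): α-rule — add (q1 & q2), q2.
~(q3 | (q2 & (~q2 <-> (q2 -> q1)))): α-rule — add ~q3, ~(q2 & (~q2 <-> (q2 -> q1))).
× closes — contains both q3 and ~q3.
All 1 branch closes.
Every branch closed, so the premises entail the conclusion.

Yes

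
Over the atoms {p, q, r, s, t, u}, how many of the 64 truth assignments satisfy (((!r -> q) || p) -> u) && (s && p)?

Initial set: {((((!r -> q) || p) -> u) && (s && p))}.
((((!r -> q) || p) -> u) && (s && p)): α-rule — add (((!r -> q) || p) -> u), (s && p).
(s && p): α-rule — add s, p.
(((!r -> q) || p) -> u): β-rule — branch into !((!r -> q) || p)  //  u.
  branch 1 (add !((!r -> q) || p)):
    !((!r -> q) || p): α-rule — add !(!r -> q), !p.
    × closes — contains both p and !p.
  branch 2 (add u):
    ○ open, literals {p=T, s=T, u=T}.
1 branch closed, 1 open.
Each open branch fixes some atoms; the unmentioned ones are free. Counting distinct full assignments: branch {p=T, s=T, u=T} (q, r, t) contributes 8 new. Total: 8.

8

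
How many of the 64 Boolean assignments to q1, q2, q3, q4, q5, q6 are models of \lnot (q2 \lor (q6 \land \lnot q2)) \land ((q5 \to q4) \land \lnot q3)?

Initial set: {T (\lnot (q2 \lor (q6 \land \lnot q2)) \land ((q5 \to q4) \land \lnot q3))}.
T (\lnot (q2 \lor (q6 \land \lnot q2)) \land ((q5 \to q4) \land \lnot q3)): α-rule — add T \lnot (q2 \lor (q6 \land \lnot q2)), T ((q5 \to q4) \land \lnot q3).
T \lnot (q2 \lor (q6 \land \lnot q2)): α-rule — add F q2, F (q6 \land \lnot q2).
T ((q5 \to q4) \land \lnot q3): α-rule — add T (q5 \to q4), T \lnot q3.
F (q6 \land \lnot q2): β-rule — branch into F q6  //  F \lnot q2.
  branch 1 (add F q6):
    T (q5 \to q4): β-rule — branch into F q5  //  T q4.
      branch 1.1 (add F q5):
        ○ open, literals {q2=F, q3=F, q5=F, q6=F}.
      branch 1.2 (add T q4):
        ○ open, literals {q2=F, q3=F, q4=T, q6=F}.
  branch 2 (add F \lnot q2):
    × closes — contains both q2 and \lnot q2.
1 branch closed, 2 open.
Each open branch fixes some atoms; the unmentioned ones are free. Counting distinct full assignments: branch {q2=F, q3=F, q5=F, q6=F} (q1, q4) contributes 4 new; branch {q2=F, q3=F, q4=T, q6=F} (q1, q5) contributes 2 new. Total: 6.

6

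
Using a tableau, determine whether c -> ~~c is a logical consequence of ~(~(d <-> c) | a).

Initial set: {~(~(d <-> c) | a); ~(c -> ~~c)}.
~(~(d <-> c) | a): α-rule — add ~~(d <-> c), ~a.
~(c -> ~~c): α-rule — add c, ~~~c.
~~~c: drop double negation, giving ~c.
× closes — contains both c and ~c.
All 1 branch closes.
Every branch closed, so the premises entail the conclusion.

Yes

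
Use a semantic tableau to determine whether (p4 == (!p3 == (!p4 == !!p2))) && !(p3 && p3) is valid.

Not valid

Assume the negation and expand:
Initial set: {!((p4 == (!p3 == (!p4 == !!p2))) && !(p3 && p3))}.
!((p4 == (!p3 == (!p4 == !!p2))) && !(p3 && p3)): β-rule — branch into !(p4 == (!p3 == (!p4 == !!p2)))  //  !!(p3 && p3).
  branch 1 (add !(p4 == (!p3 == (!p4 == !!p2)))):
    !(p4 == (!p3 == (!p4 == !!p2))): β-rule — branch into p4, !(!p3 == (!p4 == !!p2))  //  !p4, (!p3 == (!p4 == !!p2)).
      branch 1.1 (add p4, !(!p3 == (!p4 == !!p2))):
        !(!p3 == (!p4 == !!p2)): β-rule — branch into !p3, !(!p4 == !!p2)  //  !!p3, (!p4 == !!p2).
          branch 1.1.1 (add !p3, !(!p4 == !!p2)):
            !(!p4 == !!p2): β-rule — branch into !p4, !!!p2  //  !!p4, !!p2.
              branch 1.1.1.1 (add !p4, !!!p2):
                × closes — contains both p4 and !p4.
              branch 1.1.1.2 (add !!p4, !!p2):
                !!p2: drop double negation, giving p2.
                ○ open, literals {p2=T, p3=F, p4=T}.
          branch 1.1.2 (add !!p3, (!p4 == !!p2)):
            (!p4 == !!p2): β-rule — branch into !p4, !!p2  //  !!p4, !!!p2.
              branch 1.1.2.1 (add !p4, !!p2):
                × closes — contains both p4 and !p4.
              branch 1.1.2.2 (add !!p4, !!!p2):
                !!!p2: drop double negation, giving !p2.
                ○ open, literals {p2=F, p3=T, p4=T}.
      branch 1.2 (add !p4, (!p3 == (!p4 == !!p2))):
        (!p3 == (!p4 == !!p2)): β-rule — branch into !p3, (!p4 == !!p2)  //  !!p3, !(!p4 == !!p2).
          branch 1.2.1 (add !p3, (!p4 == !!p2)):
            (!p4 == !!p2): β-rule — branch into !p4, !!p2  //  !!p4, !!!p2.
              branch 1.2.1.1 (add !p4, !!p2):
                !!p2: drop double negation, giving p2.
                ○ open, literals {p2=T, p3=F, p4=F}.
              branch 1.2.1.2 (add !!p4, !!!p2):
                × closes — contains both p4 and !p4.
          branch 1.2.2 (add !!p3, !(!p4 == !!p2)):
            !(!p4 == !!p2): β-rule — branch into !p4, !!!p2  //  !!p4, !!p2.
              branch 1.2.2.1 (add !p4, !!!p2):
                !!!p2: drop double negation, giving !p2.
                ○ open, literals {p2=F, p3=T, p4=F}.
              branch 1.2.2.2 (add !!p4, !!p2):
                × closes — contains both p4 and !p4.
  branch 2 (add !!(p3 && p3)):
    !!(p3 && p3): α-rule — add p3, p3.
    ○ open, literals {p3=T}.
4 branches closed, 5 open.
An open branch gives a countermodel: p2=T, p3=F, p4=T (unmentioned atoms arbitrary); under it the original formula is false.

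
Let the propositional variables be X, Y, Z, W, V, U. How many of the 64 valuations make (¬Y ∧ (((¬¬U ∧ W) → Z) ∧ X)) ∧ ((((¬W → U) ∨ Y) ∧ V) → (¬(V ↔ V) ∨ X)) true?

Initial set: {T ((¬Y ∧ (((¬¬U ∧ W) → Z) ∧ X)) ∧ ((((¬W → U) ∨ Y) ∧ V) → (¬(V ↔ V) ∨ X)))}.
T ((¬Y ∧ (((¬¬U ∧ W) → Z) ∧ X)) ∧ ((((¬W → U) ∨ Y) ∧ V) → (¬(V ↔ V) ∨ X))): α-rule — add T (¬Y ∧ (((¬¬U ∧ W) → Z) ∧ X)), T ((((¬W → U) ∨ Y) ∧ V) → (¬(V ↔ V) ∨ X)).
T (¬Y ∧ (((¬¬U ∧ W) → Z) ∧ X)): α-rule — add T ¬Y, T (((¬¬U ∧ W) → Z) ∧ X).
T (((¬¬U ∧ W) → Z) ∧ X): α-rule — add T ((¬¬U ∧ W) → Z), T X.
T ((((¬W → U) ∨ Y) ∧ V) → (¬(V ↔ V) ∨ X)): β-rule — branch into F (((¬W → U) ∨ Y) ∧ V)  //  T (¬(V ↔ V) ∨ X).
  branch 1 (add F (((¬W → U) ∨ Y) ∧ V)):
    T ((¬¬U ∧ W) → Z): β-rule — branch into F (¬¬U ∧ W)  //  T Z.
      branch 1.1 (add F (¬¬U ∧ W)):
        F (((¬W → U) ∨ Y) ∧ V): β-rule — branch into F ((¬W → U) ∨ Y)  //  F V.
          branch 1.1.1 (add F ((¬W → U) ∨ Y)):
            F ((¬W → U) ∨ Y): α-rule — add F (¬W → U), F Y.
            F (¬W → U): α-rule — add T ¬W, F U.
            F (¬¬U ∧ W): β-rule — branch into F ¬¬U  //  F W.
              branch 1.1.1.1 (add F ¬¬U):
                F ¬¬U: drop double negation, giving F U.
                ○ open, literals {U=false, W=false, X=true, Y=false}.
              branch 1.1.1.2 (add F W):
                ○ open, literals {U=false, W=false, X=true, Y=false}.
          branch 1.1.2 (add F V):
            F (¬¬U ∧ W): β-rule — branch into F ¬¬U  //  F W.
              branch 1.1.2.1 (add F ¬¬U):
                F ¬¬U: drop double negation, giving F U.
                ○ open, literals {U=false, V=false, X=true, Y=false}.
              branch 1.1.2.2 (add F W):
                ○ open, literals {V=false, W=false, X=true, Y=false}.
      branch 1.2 (add T Z):
        F (((¬W → U) ∨ Y) ∧ V): β-rule — branch into F ((¬W → U) ∨ Y)  //  F V.
          branch 1.2.1 (add F ((¬W → U) ∨ Y)):
            F ((¬W → U) ∨ Y): α-rule — add F (¬W → U), F Y.
            F (¬W → U): α-rule — add T ¬W, F U.
            ○ open, literals {U=false, W=false, X=true, Y=false, Z=true}.
          branch 1.2.2 (add F V):
            ○ open, literals {V=false, X=true, Y=false, Z=true}.
  branch 2 (add T (¬(V ↔ V) ∨ X)):
    T ((¬¬U ∧ W) → Z): β-rule — branch into F (¬¬U ∧ W)  //  T Z.
      branch 2.1 (add F (¬¬U ∧ W)):
        T (¬(V ↔ V) ∨ X): β-rule — branch into T ¬(V ↔ V)  //  T X.
          branch 2.1.1 (add T ¬(V ↔ V)):
            F (¬¬U ∧ W): β-rule — branch into F ¬¬U  //  F W.
              branch 2.1.1.1 (add F ¬¬U):
                F ¬¬U: drop double negation, giving F U.
                T ¬(V ↔ V): β-rule — branch into T V, F V  //  F V, T V.
                  branch 2.1.1.1.1 (add T V, F V):
                    × closes — contains both V and ¬V.
                  branch 2.1.1.1.2 (add F V, T V):
                    × closes — contains both V and ¬V.
              branch 2.1.1.2 (add F W):
                T ¬(V ↔ V): β-rule — branch into T V, F V  //  F V, T V.
                  branch 2.1.1.2.1 (add T V, F V):
                    × closes — contains both V and ¬V.
                  branch 2.1.1.2.2 (add F V, T V):
                    × closes — contains both V and ¬V.
          branch 2.1.2 (add T X):
            F (¬¬U ∧ W): β-rule — branch into F ¬¬U  //  F W.
              branch 2.1.2.1 (add F ¬¬U):
                F ¬¬U: drop double negation, giving F U.
                ○ open, literals {U=false, X=true, Y=false}.
              branch 2.1.2.2 (add F W):
                ○ open, literals {W=false, X=true, Y=false}.
      branch 2.2 (add T Z):
        T (¬(V ↔ V) ∨ X): β-rule — branch into T ¬(V ↔ V)  //  T X.
          branch 2.2.1 (add T ¬(V ↔ V)):
            T ¬(V ↔ V): β-rule — branch into T V, F V  //  F V, T V.
              branch 2.2.1.1 (add T V, F V):
                × closes — contains both V and ¬V.
              branch 2.2.1.2 (add F V, T V):
                × closes — contains both V and ¬V.
          branch 2.2.2 (add T X):
            ○ open, literals {X=true, Y=false, Z=true}.
6 branches closed, 9 open.
Each open branch fixes some atoms; the unmentioned ones are free. Counting distinct full assignments: branch {U=false, W=false, X=true, Y=false} (Z, V) contributes 4 new; branch {U=false, W=false, X=true, Y=false} (Z, V) contributes 0 new; branch {U=false, V=false, X=true, Y=false} (Z, W) contributes 2 new; branch {V=false, W=false, X=true, Y=false} (Z, U) contributes 2 new; branch {U=false, W=false, X=true, Y=false, Z=true} (V) contributes 0 new; branch {V=false, X=true, Y=false, Z=true} (W, U) contributes 1 new; branch {U=false, X=true, Y=false} (Z, W, V) contributes 2 new; branch {W=false, X=true, Y=false} (Z, V, U) contributes 2 new; branch {X=true, Y=false, Z=true} (W, V, U) contributes 1 new. Total: 14.

14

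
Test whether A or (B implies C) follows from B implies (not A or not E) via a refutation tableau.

No

Initial set: {(B implies (not A or not E)); not (A or (B implies C))}.
not (A or (B implies C)): α-rule — add not A, not (B implies C).
not (B implies C): α-rule — add B, not C.
(B implies (not A or not E)): β-rule — branch into not B  //  (not A or not E).
  branch 1 (add not B):
    × closes — contains both B and not B.
  branch 2 (add (not A or not E)):
    (not A or not E): β-rule — branch into not A  //  not E.
      branch 2.1 (add not A):
        ○ open, literals {A=0, B=1, C=0}.
      branch 2.2 (add not E):
        ○ open, literals {A=0, B=1, C=0, E=0}.
1 branch closed, 2 open.
An open branch gives a countermodel: A=0, B=1, C=0 (unmentioned atoms arbitrary); the premises hold there but the conclusion fails.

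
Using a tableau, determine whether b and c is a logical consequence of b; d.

No

Initial set: {T b; T d; F (b and c)}.
F (b and c): β-rule — branch into F b  //  F c.
  branch 1 (add F b):
    × closes — contains both b and not b.
  branch 2 (add F c):
    ○ open, literals {b=true, c=false, d=true}.
1 branch closed, 1 open.
An open branch gives a countermodel: b=true, c=false, d=true (unmentioned atoms arbitrary); the premises hold there but the conclusion fails.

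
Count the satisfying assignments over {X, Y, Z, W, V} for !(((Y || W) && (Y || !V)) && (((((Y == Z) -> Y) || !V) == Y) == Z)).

Initial set: {T !(((Y || W) && (Y || !V)) && (((((Y == Z) -> Y) || !V) == Y) == Z))}.
T !(((Y || W) && (Y || !V)) && (((((Y == Z) -> Y) || !V) == Y) == Z)): β-rule — branch into F ((Y || W) && (Y || !V))  //  F (((((Y == Z) -> Y) || !V) == Y) == Z).
  branch 1 (add F ((Y || W) && (Y || !V))):
    F ((Y || W) && (Y || !V)): β-rule — branch into F (Y || W)  //  F (Y || !V).
      branch 1.1 (add F (Y || W)):
        F (Y || W): α-rule — add F Y, F W.
        ○ open, literals {W=false, Y=false}.
      branch 1.2 (add F (Y || !V)):
        F (Y || !V): α-rule — add F Y, F !V.
        ○ open, literals {V=true, Y=false}.
  branch 2 (add F (((((Y == Z) -> Y) || !V) == Y) == Z)):
    F (((((Y == Z) -> Y) || !V) == Y) == Z): β-rule — branch into T ((((Y == Z) -> Y) || !V) == Y), F Z  //  F ((((Y == Z) -> Y) || !V) == Y), T Z.
      branch 2.1 (add T ((((Y == Z) -> Y) || !V) == Y), F Z):
        T ((((Y == Z) -> Y) || !V) == Y): β-rule — branch into T (((Y == Z) -> Y) || !V), T Y  //  F (((Y == Z) -> Y) || !V), F Y.
          branch 2.1.1 (add T (((Y == Z) -> Y) || !V), T Y):
            T (((Y == Z) -> Y) || !V): β-rule — branch into T ((Y == Z) -> Y)  //  T !V.
              branch 2.1.1.1 (add T ((Y == Z) -> Y)):
                T ((Y == Z) -> Y): β-rule — branch into F (Y == Z)  //  T Y.
                  branch 2.1.1.1.1 (add F (Y == Z)):
                    F (Y == Z): β-rule — branch into T Y, F Z  //  F Y, T Z.
                      branch 2.1.1.1.1.1 (add T Y, F Z):
                        ○ open, literals {Y=true, Z=false}.
                      branch 2.1.1.1.1.2 (add F Y, T Z):
                        × closes — contains both Y and !Y.
                  branch 2.1.1.1.2 (add T Y):
                    ○ open, literals {Y=true, Z=false}.
              branch 2.1.1.2 (add T !V):
                ○ open, literals {V=false, Y=true, Z=false}.
          branch 2.1.2 (add F (((Y == Z) -> Y) || !V), F Y):
            F (((Y == Z) -> Y) || !V): α-rule — add F ((Y == Z) -> Y), F !V.
            F ((Y == Z) -> Y): α-rule — add T (Y == Z), F Y.
            T (Y == Z): β-rule — branch into T Y, T Z  //  F Y, F Z.
              branch 2.1.2.1 (add T Y, T Z):
                × closes — contains both Y and !Y.
              branch 2.1.2.2 (add F Y, F Z):
                ○ open, literals {V=true, Y=false, Z=false}.
      branch 2.2 (add F ((((Y == Z) -> Y) || !V) == Y), T Z):
        F ((((Y == Z) -> Y) || !V) == Y): β-rule — branch into T (((Y == Z) -> Y) || !V), F Y  //  F (((Y == Z) -> Y) || !V), T Y.
          branch 2.2.1 (add T (((Y == Z) -> Y) || !V), F Y):
            T (((Y == Z) -> Y) || !V): β-rule — branch into T ((Y == Z) -> Y)  //  T !V.
              branch 2.2.1.1 (add T ((Y == Z) -> Y)):
                T ((Y == Z) -> Y): β-rule — branch into F (Y == Z)  //  T Y.
                  branch 2.2.1.1.1 (add F (Y == Z)):
                    F (Y == Z): β-rule — branch into T Y, F Z  //  F Y, T Z.
                      branch 2.2.1.1.1.1 (add T Y, F Z):
                        × closes — contains both Y and !Y.
                      branch 2.2.1.1.1.2 (add F Y, T Z):
                        ○ open, literals {Y=false, Z=true}.
                  branch 2.2.1.1.2 (add T Y):
                    × closes — contains both Y and !Y.
              branch 2.2.1.2 (add T !V):
                ○ open, literals {V=false, Y=false, Z=true}.
          branch 2.2.2 (add F (((Y == Z) -> Y) || !V), T Y):
            F (((Y == Z) -> Y) || !V): α-rule — add F ((Y == Z) -> Y), F !V.
            F ((Y == Z) -> Y): α-rule — add T (Y == Z), F Y.
            × closes — contains both Y and !Y.
5 branches closed, 8 open.
Each open branch fixes some atoms; the unmentioned ones are free. Counting distinct full assignments: branch {W=false, Y=false} (X, Z, V) contributes 8 new; branch {V=true, Y=false} (X, Z, W) contributes 4 new; branch {Y=true, Z=false} (X, W, V) contributes 8 new; branch {Y=true, Z=false} (X, W, V) contributes 0 new; branch {V=false, Y=true, Z=false} (X, W) contributes 0 new; branch {V=true, Y=false, Z=false} (X, W) contributes 0 new; branch {Y=false, Z=true} (X, W, V) contributes 2 new; branch {V=false, Y=false, Z=true} (X, W) contributes 0 new. Total: 22.

22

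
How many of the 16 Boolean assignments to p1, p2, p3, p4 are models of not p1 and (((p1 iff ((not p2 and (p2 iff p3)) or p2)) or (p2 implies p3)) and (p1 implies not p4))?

Initial set: {(not p1 and (((p1 iff ((not p2 and (p2 iff p3)) or p2)) or (p2 implies p3)) and (p1 implies not p4)))}.
(not p1 and (((p1 iff ((not p2 and (p2 iff p3)) or p2)) or (p2 implies p3)) and (p1 implies not p4))): α-rule — add not p1, (((p1 iff ((not p2 and (p2 iff p3)) or p2)) or (p2 implies p3)) and (p1 implies not p4)).
(((p1 iff ((not p2 and (p2 iff p3)) or p2)) or (p2 implies p3)) and (p1 implies not p4)): α-rule — add ((p1 iff ((not p2 and (p2 iff p3)) or p2)) or (p2 implies p3)), (p1 implies not p4).
((p1 iff ((not p2 and (p2 iff p3)) or p2)) or (p2 implies p3)): β-rule — branch into (p1 iff ((not p2 and (p2 iff p3)) or p2))  //  (p2 implies p3).
  branch 1 (add (p1 iff ((not p2 and (p2 iff p3)) or p2))):
    (p1 implies not p4): β-rule — branch into not p1  //  not p4.
      branch 1.1 (add not p1):
        (p1 iff ((not p2 and (p2 iff p3)) or p2)): β-rule — branch into p1, ((not p2 and (p2 iff p3)) or p2)  //  not p1, not ((not p2 and (p2 iff p3)) or p2).
          branch 1.1.1 (add p1, ((not p2 and (p2 iff p3)) or p2)):
            × closes — contains both p1 and not p1.
          branch 1.1.2 (add not p1, not ((not p2 and (p2 iff p3)) or p2)):
            not ((not p2 and (p2 iff p3)) or p2): α-rule — add not (not p2 and (p2 iff p3)), not p2.
            not (not p2 and (p2 iff p3)): β-rule — branch into not not p2  //  not (p2 iff p3).
              branch 1.1.2.1 (add not not p2):
                × closes — contains both p2 and not p2.
              branch 1.1.2.2 (add not (p2 iff p3)):
                not (p2 iff p3): β-rule — branch into p2, not p3  //  not p2, p3.
                  branch 1.1.2.2.1 (add p2, not p3):
                    × closes — contains both p2 and not p2.
                  branch 1.1.2.2.2 (add not p2, p3):
                    ○ open, literals {p1=false, p2=false, p3=true}.
      branch 1.2 (add not p4):
        (p1 iff ((not p2 and (p2 iff p3)) or p2)): β-rule — branch into p1, ((not p2 and (p2 iff p3)) or p2)  //  not p1, not ((not p2 and (p2 iff p3)) or p2).
          branch 1.2.1 (add p1, ((not p2 and (p2 iff p3)) or p2)):
            × closes — contains both p1 and not p1.
          branch 1.2.2 (add not p1, not ((not p2 and (p2 iff p3)) or p2)):
            not ((not p2 and (p2 iff p3)) or p2): α-rule — add not (not p2 and (p2 iff p3)), not p2.
            not (not p2 and (p2 iff p3)): β-rule — branch into not not p2  //  not (p2 iff p3).
              branch 1.2.2.1 (add not not p2):
                × closes — contains both p2 and not p2.
              branch 1.2.2.2 (add not (p2 iff p3)):
                not (p2 iff p3): β-rule — branch into p2, not p3  //  not p2, p3.
                  branch 1.2.2.2.1 (add p2, not p3):
                    × closes — contains both p2 and not p2.
                  branch 1.2.2.2.2 (add not p2, p3):
                    ○ open, literals {p1=false, p2=false, p3=true, p4=false}.
  branch 2 (add (p2 implies p3)):
    (p1 implies not p4): β-rule — branch into not p1  //  not p4.
      branch 2.1 (add not p1):
        (p2 implies p3): β-rule — branch into not p2  //  p3.
          branch 2.1.1 (add not p2):
            ○ open, literals {p1=false, p2=false}.
          branch 2.1.2 (add p3):
            ○ open, literals {p1=false, p3=true}.
      branch 2.2 (add not p4):
        (p2 implies p3): β-rule — branch into not p2  //  p3.
          branch 2.2.1 (add not p2):
            ○ open, literals {p1=false, p2=false, p4=false}.
          branch 2.2.2 (add p3):
            ○ open, literals {p1=false, p3=true, p4=false}.
6 branches closed, 6 open.
Each open branch fixes some atoms; the unmentioned ones are free. Counting distinct full assignments: branch {p1=false, p2=false, p3=true} (p4) contributes 2 new; branch {p1=false, p2=false, p3=true, p4=false} (none free) contributes 0 new; branch {p1=false, p2=false} (p3, p4) contributes 2 new; branch {p1=false, p3=true} (p2, p4) contributes 2 new; branch {p1=false, p2=false, p4=false} (p3) contributes 0 new; branch {p1=false, p3=true, p4=false} (p2) contributes 0 new. Total: 6.

6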